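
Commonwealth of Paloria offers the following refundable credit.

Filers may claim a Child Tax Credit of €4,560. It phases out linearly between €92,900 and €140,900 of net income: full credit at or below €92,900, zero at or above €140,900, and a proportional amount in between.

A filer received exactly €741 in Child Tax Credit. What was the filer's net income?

€133,100

€741 is 741/4,560 of the full €4,560, so 3,819/4,560 of the €48,000 range has been used: income = €92,900 + €48,000 × 3,819/4,560 = €133,100.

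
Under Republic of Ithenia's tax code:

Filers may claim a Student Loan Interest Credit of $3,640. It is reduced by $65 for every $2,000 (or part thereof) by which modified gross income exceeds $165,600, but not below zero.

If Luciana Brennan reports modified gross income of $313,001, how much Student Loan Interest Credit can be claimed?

Student Loan Interest Credit: income exceeds $165,600 by $147,401 → 74 increments × $65 = $4,810 ≥ base, so the credit is $0.

$0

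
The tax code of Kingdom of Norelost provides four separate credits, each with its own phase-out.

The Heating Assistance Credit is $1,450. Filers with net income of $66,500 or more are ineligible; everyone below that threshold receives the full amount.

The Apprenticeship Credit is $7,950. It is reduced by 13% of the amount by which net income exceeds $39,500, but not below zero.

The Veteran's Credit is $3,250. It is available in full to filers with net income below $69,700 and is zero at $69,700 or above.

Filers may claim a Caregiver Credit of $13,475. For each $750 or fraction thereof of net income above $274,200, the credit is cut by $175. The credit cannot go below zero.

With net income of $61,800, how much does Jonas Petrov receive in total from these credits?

$23,226

Heating Assistance Credit: $61,800 is below the $66,500 cutoff, so the full $1,450 applies.
Apprenticeship Credit: 13% of the $22,300 excess over $39,500 is $2,899; credit = $7,950 − $2,899 = $5,051.
Veteran's Credit: $61,800 is below the $69,700 cutoff, so the full $3,250 applies.
Caregiver Credit: $61,800 is at or below the $274,200 threshold, so the full $13,475 applies.
Total: $1,450 + $5,051 + $3,250 + $13,475 = $23,226.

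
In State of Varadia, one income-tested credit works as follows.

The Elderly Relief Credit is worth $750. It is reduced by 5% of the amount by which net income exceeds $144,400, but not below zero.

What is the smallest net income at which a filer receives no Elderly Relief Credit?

$159,400

The credit falls by 5% of each dollar above $144,400, so it reaches zero when the excess is $750 / 5% = $15,000: income = $144,400 + $15,000 = $159,400.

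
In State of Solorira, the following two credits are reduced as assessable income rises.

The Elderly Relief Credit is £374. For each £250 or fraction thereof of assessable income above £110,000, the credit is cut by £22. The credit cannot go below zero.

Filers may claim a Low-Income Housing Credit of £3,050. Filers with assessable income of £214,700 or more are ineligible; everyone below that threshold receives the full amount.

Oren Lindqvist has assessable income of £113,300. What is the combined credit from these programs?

£3,116

Elderly Relief Credit: income exceeds £110,000 by £3,300, which is 14 full-or-partial £250 increments; reduction = 14 × £22 = £308, leaving £66.
Low-Income Housing Credit: £113,300 is below the £214,700 cutoff, so the full £3,050 applies.
Total: £66 + £3,050 = £3,116.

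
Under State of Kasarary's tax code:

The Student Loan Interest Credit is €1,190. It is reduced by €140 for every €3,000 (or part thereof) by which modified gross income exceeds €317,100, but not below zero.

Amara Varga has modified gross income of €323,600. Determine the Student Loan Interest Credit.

€770

Student Loan Interest Credit: income exceeds €317,100 by €6,500, which is 3 full-or-partial €3,000 increments; reduction = 3 × €140 = €420, leaving €770.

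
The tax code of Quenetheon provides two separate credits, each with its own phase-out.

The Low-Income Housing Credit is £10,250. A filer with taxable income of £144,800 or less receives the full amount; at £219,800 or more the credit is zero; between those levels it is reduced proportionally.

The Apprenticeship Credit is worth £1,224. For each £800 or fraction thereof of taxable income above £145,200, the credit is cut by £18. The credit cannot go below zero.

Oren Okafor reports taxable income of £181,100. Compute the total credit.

£5,703

Low-Income Housing Credit: £181,100 is £36,300 into a £75,000 phase-out range, leaving 38,700/75,000 of the credit: £10,250 × 38,700/75,000 = £5,289.
Apprenticeship Credit: income exceeds £145,200 by £35,900, which is 45 full-or-partial £800 increments; reduction = 45 × £18 = £810, leaving £414.
Total: £5,289 + £414 = £5,703.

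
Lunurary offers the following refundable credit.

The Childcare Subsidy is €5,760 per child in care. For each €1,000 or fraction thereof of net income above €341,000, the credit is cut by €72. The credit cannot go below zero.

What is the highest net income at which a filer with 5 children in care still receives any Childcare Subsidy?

€740,000

Full credit = 5 × €5,760 = €28,800.
After 399 increments the reduction is 399 × €72 = €28,728, leaving €72; one more increment wipes it out. Increment 399 ends at excess 399 × €1,000 = €399,000, so the highest qualifying income is €341,000 + €399,000 = €740,000.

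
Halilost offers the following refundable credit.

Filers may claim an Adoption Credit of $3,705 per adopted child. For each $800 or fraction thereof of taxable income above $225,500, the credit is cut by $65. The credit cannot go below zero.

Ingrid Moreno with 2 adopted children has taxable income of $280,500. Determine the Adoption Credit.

Adoption Credit: base = 2 × $3,705 = $7,410. income exceeds $225,500 by $55,000, which is 69 full-or-partial $800 increments; reduction = 69 × $65 = $4,485, leaving $2,925.

$2,925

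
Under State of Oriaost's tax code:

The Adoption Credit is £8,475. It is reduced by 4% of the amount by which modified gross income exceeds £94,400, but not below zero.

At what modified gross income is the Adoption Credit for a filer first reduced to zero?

£306,275

The credit falls by 4% of each pound above £94,400, so it reaches zero when the excess is £8,475 / 4% = £211,875: income = £94,400 + £211,875 = £306,275.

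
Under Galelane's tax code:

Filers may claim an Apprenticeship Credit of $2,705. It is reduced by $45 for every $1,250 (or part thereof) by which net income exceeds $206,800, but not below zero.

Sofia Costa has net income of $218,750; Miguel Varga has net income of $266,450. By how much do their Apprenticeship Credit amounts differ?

Sofia ($218,750): Apprenticeship Credit: income exceeds $206,800 by $11,950, which is 10 full-or-partial $1,250 increments; reduction = 10 × $45 = $450, leaving $2,255.
Miguel ($266,450): Apprenticeship Credit: income exceeds $206,800 by $59,650, which is 48 full-or-partial $1,250 increments; reduction = 48 × $45 = $2,160, leaving $545.
Difference: |$2,255 − $545| = $1,710.

$1,710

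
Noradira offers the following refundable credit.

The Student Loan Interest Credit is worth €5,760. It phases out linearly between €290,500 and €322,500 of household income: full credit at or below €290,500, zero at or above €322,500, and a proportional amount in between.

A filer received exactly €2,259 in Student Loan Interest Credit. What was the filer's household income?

€2,259 is 2,259/5,760 of the full €5,760, so 3,501/5,760 of the €32,000 range has been used: income = €290,500 + €32,000 × 3,501/5,760 = €309,950.

€309,950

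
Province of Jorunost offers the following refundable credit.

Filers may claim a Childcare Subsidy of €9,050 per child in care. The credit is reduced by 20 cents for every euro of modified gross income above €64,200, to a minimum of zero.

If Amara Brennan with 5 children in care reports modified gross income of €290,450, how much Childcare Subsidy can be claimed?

€0

Childcare Subsidy: base = 5 × €9,050 = €45,250. 20% of the €226,250 excess over €64,200 is €45,250 ≥ base, so the credit is €0.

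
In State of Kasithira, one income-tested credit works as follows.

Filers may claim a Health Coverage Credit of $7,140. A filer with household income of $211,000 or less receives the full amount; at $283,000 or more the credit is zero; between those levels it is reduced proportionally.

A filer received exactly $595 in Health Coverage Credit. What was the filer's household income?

$595 is 595/7,140 of the full $7,140, so 6,545/7,140 of the $72,000 range has been used: income = $211,000 + $72,000 × 6,545/7,140 = $277,000.

$277,000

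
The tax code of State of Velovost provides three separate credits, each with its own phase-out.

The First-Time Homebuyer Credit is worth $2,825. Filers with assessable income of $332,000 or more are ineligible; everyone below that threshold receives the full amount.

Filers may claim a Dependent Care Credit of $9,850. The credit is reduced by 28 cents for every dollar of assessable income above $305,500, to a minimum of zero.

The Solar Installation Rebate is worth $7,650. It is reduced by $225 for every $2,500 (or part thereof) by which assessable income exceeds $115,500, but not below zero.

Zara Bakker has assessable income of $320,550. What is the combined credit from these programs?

$8,461

First-Time Homebuyer Credit: $320,550 is below the $332,000 cutoff, so the full $2,825 applies.
Dependent Care Credit: 28% of the $15,050 excess over $305,500 is $4,214; credit = $9,850 − $4,214 = $5,636.
Solar Installation Rebate: income exceeds $115,500 by $205,050 → 83 increments × $225 = $18,675 ≥ base, so the credit is $0.
Total: $2,825 + $5,636 + $0 = $8,461.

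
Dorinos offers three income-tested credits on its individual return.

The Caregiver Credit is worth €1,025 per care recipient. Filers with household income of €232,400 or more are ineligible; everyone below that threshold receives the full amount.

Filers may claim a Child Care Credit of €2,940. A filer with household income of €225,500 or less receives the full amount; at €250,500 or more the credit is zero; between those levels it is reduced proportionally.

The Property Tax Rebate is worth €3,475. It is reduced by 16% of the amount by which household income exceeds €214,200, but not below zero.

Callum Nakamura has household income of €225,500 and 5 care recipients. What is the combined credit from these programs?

€9,732

Caregiver Credit: base = 5 × €1,025 = €5,125. €225,500 is below the €232,400 cutoff, so the full €5,125 applies.
Child Care Credit: €225,500 is at or below the €225,500 threshold, so the full €2,940 applies.
Property Tax Rebate: 16% of the €11,300 excess over €214,200 is €1,808; credit = €3,475 − €1,808 = €1,667.
Total: €5,125 + €2,940 + €1,667 = €9,732.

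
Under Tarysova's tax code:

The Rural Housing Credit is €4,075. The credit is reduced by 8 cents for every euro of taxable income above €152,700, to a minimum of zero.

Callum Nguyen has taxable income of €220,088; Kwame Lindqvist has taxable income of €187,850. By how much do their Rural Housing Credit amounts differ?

Callum (€220,088): Rural Housing Credit: 8% of the €67,388 excess over €152,700 is €5,391.04 ≥ base, so the credit is €0.
Kwame (€187,850): Rural Housing Credit: 8% of the €35,150 excess over €152,700 is €2,812; credit = €4,075 − €2,812 = €1,263.
Difference: |€0 − €1,263| = €1,263.

€1,263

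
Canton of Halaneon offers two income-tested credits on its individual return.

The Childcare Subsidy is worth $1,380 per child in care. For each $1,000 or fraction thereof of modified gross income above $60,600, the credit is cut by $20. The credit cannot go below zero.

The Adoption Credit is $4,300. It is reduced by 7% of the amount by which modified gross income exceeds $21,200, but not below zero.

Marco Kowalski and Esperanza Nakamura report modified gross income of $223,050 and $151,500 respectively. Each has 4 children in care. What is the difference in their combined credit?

Marco ($223,050): Childcare Subsidy: base = 4 × $1,380 = $5,520. income exceeds $60,600 by $162,450, which is 163 full-or-partial $1,000 increments; reduction = 163 × $20 = $3,260, leaving $2,260. Adoption Credit: 7% of the $201,850 excess over $21,200 is $14,129.50 ≥ base, so the credit is $0. total $2,260 + $0 = $2,260
Esperanza ($151,500): Childcare Subsidy: base = 4 × $1,380 = $5,520. income exceeds $60,600 by $90,900, which is 91 full-or-partial $1,000 increments; reduction = 91 × $20 = $1,820, leaving $3,700. Adoption Credit: 7% of the $130,300 excess over $21,200 is $9,121 ≥ base, so the credit is $0. total $3,700 + $0 = $3,700
Difference: |$2,260 − $3,700| = $1,440.

$1,440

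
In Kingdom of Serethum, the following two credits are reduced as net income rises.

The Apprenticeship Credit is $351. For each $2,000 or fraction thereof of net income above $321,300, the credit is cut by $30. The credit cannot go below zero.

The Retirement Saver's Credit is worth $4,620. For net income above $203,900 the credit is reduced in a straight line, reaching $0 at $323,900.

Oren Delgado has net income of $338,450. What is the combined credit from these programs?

$81

Apprenticeship Credit: income exceeds $321,300 by $17,150, which is 9 full-or-partial $2,000 increments; reduction = 9 × $30 = $270, leaving $81.
Retirement Saver's Credit: $338,450 is at or above $323,900, so the credit is $0.
Total: $81 + $0 = $81.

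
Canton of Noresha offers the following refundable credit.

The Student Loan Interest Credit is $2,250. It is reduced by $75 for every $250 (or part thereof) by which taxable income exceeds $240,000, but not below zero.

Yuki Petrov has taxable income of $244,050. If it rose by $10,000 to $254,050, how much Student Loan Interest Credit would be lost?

$975

At $244,050 — income exceeds $240,000 by $4,050, which is 17 full-or-partial $250 increments; reduction = 17 × $75 = $1,275, leaving $975.
At $254,050 — income exceeds $240,000 by $14,050 → 57 increments × $75 = $4,275 ≥ base, so the credit is $0.
Lost: $975 − $0 = $975.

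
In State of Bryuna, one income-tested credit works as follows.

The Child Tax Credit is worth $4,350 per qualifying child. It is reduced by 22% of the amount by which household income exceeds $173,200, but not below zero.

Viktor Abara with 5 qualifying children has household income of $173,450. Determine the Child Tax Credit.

Child Tax Credit: base = 5 × $4,350 = $21,750. 22% of the $250 excess over $173,200 is $55; credit = $21,750 − $55 = $21,695.

$21,695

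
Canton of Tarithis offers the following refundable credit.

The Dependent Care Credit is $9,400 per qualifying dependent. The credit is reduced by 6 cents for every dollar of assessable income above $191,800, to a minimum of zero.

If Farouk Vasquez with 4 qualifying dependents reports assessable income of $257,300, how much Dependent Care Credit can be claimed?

Dependent Care Credit: base = 4 × $9,400 = $37,600. 6% of the $65,500 excess over $191,800 is $3,930; credit = $37,600 − $3,930 = $33,670.

$33,670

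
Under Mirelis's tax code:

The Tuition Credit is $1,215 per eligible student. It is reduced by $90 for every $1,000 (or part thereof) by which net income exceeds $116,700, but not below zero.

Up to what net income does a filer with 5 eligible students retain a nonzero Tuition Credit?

$183,700

Full credit = 5 × $1,215 = $6,075.
After 67 increments the reduction is 67 × $90 = $6,030, leaving $45; one more increment wipes it out. Increment 67 ends at excess 67 × $1,000 = $67,000, so the highest qualifying income is $116,700 + $67,000 = $183,700.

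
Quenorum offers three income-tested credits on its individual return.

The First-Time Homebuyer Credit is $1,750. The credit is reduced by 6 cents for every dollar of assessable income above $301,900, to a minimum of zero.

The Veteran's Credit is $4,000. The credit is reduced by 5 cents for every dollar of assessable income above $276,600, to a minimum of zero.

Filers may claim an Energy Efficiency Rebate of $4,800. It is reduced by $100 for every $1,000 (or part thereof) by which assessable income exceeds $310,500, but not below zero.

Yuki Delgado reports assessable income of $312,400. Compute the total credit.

$7,930

First-Time Homebuyer Credit: 6% of the $10,500 excess over $301,900 is $630; credit = $1,750 − $630 = $1,120.
Veteran's Credit: 5% of the $35,800 excess over $276,600 is $1,790; credit = $4,000 − $1,790 = $2,210.
Energy Efficiency Rebate: income exceeds $310,500 by $1,900, which is 2 full-or-partial $1,000 increments; reduction = 2 × $100 = $200, leaving $4,600.
Total: $1,120 + $2,210 + $4,600 = $7,930.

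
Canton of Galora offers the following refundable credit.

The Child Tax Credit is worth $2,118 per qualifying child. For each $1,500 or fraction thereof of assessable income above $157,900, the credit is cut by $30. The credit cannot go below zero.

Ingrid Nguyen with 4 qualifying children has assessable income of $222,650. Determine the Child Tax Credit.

Child Tax Credit: base = 4 × $2,118 = $8,472. income exceeds $157,900 by $64,750, which is 44 full-or-partial $1,500 increments; reduction = 44 × $30 = $1,320, leaving $7,152.

$7,152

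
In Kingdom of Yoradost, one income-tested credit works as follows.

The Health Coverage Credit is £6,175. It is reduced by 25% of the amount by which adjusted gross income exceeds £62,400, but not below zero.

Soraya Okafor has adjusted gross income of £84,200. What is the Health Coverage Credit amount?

Health Coverage Credit: 25% of the £21,800 excess over £62,400 is £5,450; credit = £6,175 − £5,450 = £725.

£725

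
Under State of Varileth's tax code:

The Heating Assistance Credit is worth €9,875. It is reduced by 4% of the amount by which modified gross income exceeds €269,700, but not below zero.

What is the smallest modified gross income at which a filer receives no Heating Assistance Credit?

€516,575

The credit falls by 4% of each euro above €269,700, so it reaches zero when the excess is €9,875 / 4% = €246,875: income = €269,700 + €246,875 = €516,575.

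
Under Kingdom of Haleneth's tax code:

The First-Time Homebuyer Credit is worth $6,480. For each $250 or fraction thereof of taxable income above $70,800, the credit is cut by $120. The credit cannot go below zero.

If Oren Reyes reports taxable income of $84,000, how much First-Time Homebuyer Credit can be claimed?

$120

First-Time Homebuyer Credit: income exceeds $70,800 by $13,200, which is 53 full-or-partial $250 increments; reduction = 53 × $120 = $6,360, leaving $120.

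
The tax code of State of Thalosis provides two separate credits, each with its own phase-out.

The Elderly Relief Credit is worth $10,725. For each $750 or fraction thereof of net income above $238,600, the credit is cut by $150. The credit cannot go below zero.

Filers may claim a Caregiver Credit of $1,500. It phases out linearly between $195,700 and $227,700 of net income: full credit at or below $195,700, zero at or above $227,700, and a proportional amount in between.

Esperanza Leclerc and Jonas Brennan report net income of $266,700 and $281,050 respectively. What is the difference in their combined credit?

Esperanza ($266,700): Elderly Relief Credit: income exceeds $238,600 by $28,100, which is 38 full-or-partial $750 increments; reduction = 38 × $150 = $5,700, leaving $5,025. Caregiver Credit: $266,700 is at or above $227,700, so the credit is $0. total $5,025 + $0 = $5,025
Jonas ($281,050): Elderly Relief Credit: income exceeds $238,600 by $42,450, which is 57 full-or-partial $750 increments; reduction = 57 × $150 = $8,550, leaving $2,175. Caregiver Credit: $281,050 is at or above $227,700, so the credit is $0. total $2,175 + $0 = $2,175
Difference: |$5,025 − $2,175| = $2,850.

$2,850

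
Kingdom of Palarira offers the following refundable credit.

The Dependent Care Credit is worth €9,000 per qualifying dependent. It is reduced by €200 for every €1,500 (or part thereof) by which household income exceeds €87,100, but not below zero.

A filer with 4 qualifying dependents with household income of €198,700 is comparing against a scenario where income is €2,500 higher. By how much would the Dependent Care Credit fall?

€400

At €198,700 — base = 4 × €9,000 = €36,000. income exceeds €87,100 by €111,600, which is 75 full-or-partial €1,500 increments; reduction = 75 × €200 = €15,000, leaving €21,000.
At €201,200 — base = 4 × €9,000 = €36,000. income exceeds €87,100 by €114,100, which is 77 full-or-partial €1,500 increments; reduction = 77 × €200 = €15,400, leaving €20,600.
Lost: €21,000 − €20,600 = €400.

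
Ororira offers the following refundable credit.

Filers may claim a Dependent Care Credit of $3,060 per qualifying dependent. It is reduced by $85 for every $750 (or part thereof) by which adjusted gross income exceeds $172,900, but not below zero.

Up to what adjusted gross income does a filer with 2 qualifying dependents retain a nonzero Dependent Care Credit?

Full credit = 2 × $3,060 = $6,120.
After 71 increments the reduction is 71 × $85 = $6,035, leaving $85; one more increment wipes it out. Increment 71 ends at excess 71 × $750 = $53,250, so the highest qualifying income is $172,900 + $53,250 = $226,150.

$226,150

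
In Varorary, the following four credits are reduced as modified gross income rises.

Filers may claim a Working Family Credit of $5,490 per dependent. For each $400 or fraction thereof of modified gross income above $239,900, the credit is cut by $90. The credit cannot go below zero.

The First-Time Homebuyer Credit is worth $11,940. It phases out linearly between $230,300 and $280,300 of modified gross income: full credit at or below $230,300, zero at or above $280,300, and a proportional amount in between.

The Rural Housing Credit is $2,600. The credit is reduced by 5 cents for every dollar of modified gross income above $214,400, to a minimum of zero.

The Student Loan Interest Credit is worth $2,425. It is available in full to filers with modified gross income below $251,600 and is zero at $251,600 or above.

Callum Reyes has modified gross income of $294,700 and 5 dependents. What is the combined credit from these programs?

Working Family Credit: base = 5 × $5,490 = $27,450. income exceeds $239,900 by $54,800, which is 137 full-or-partial $400 increments; reduction = 137 × $90 = $12,330, leaving $15,120.
First-Time Homebuyer Credit: $294,700 is at or above $280,300, so the credit is $0.
Rural Housing Credit: 5% of the $80,300 excess over $214,400 is $4,015 ≥ base, so the credit is $0.
Student Loan Interest Credit: $294,700 meets or exceeds the $251,600 cutoff, so the credit is $0.
Total: $15,120 + $0 + $0 + $0 = $15,120.

$15,120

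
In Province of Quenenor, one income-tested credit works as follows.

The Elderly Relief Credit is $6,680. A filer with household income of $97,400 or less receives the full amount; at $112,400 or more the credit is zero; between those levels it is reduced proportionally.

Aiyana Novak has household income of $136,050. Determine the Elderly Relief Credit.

Elderly Relief Credit: $136,050 is at or above $112,400, so the credit is $0.

$0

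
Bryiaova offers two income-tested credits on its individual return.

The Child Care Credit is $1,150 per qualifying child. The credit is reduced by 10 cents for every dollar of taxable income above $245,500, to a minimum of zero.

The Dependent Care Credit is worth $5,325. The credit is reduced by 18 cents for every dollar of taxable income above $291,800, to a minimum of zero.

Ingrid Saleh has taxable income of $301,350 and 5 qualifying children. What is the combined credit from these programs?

Child Care Credit: base = 5 × $1,150 = $5,750. 10% of the $55,850 excess over $245,500 is $5,585; credit = $5,750 − $5,585 = $165.
Dependent Care Credit: 18% of the $9,550 excess over $291,800 is $1,719; credit = $5,325 − $1,719 = $3,606.
Total: $165 + $3,606 = $3,771.

$3,771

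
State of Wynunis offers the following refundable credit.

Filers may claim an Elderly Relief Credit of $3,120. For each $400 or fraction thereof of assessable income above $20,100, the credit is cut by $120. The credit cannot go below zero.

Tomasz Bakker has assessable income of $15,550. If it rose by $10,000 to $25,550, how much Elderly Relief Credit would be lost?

$1,680

At $15,550 — $15,550 is at or below the $20,100 threshold, so the full $3,120 applies.
At $25,550 — income exceeds $20,100 by $5,450, which is 14 full-or-partial $400 increments; reduction = 14 × $120 = $1,680, leaving $1,440.
Lost: $3,120 − $1,440 = $1,680.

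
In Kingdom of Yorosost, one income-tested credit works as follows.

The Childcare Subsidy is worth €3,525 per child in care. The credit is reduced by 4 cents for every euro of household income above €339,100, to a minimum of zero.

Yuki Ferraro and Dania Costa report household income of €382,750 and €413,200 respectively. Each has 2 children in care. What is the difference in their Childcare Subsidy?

€1,218

Yuki (€382,750): Childcare Subsidy: base = 2 × €3,525 = €7,050. 4% of the €43,650 excess over €339,100 is €1,746; credit = €7,050 − €1,746 = €5,304.
Dania (€413,200): Childcare Subsidy: base = 2 × €3,525 = €7,050. 4% of the €74,100 excess over €339,100 is €2,964; credit = €7,050 − €2,964 = €4,086.
Difference: |€5,304 − €4,086| = €1,218.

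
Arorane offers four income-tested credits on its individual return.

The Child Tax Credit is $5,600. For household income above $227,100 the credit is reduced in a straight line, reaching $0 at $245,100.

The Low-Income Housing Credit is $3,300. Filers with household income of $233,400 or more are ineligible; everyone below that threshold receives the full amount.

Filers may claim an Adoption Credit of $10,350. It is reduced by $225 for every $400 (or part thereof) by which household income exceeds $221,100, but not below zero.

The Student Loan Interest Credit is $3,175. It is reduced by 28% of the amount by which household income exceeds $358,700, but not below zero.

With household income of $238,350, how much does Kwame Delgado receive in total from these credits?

$5,725

Child Tax Credit: $238,350 is $11,250 into a $18,000 phase-out range, leaving 6,750/18,000 of the credit: $5,600 × 6,750/18,000 = $2,100.
Low-Income Housing Credit: $238,350 meets or exceeds the $233,400 cutoff, so the credit is $0.
Adoption Credit: income exceeds $221,100 by $17,250, which is 44 full-or-partial $400 increments; reduction = 44 × $225 = $9,900, leaving $450.
Student Loan Interest Credit: $238,350 is at or below the $358,700 threshold, so the full $3,175 applies.
Total: $2,100 + $0 + $450 + $3,175 = $5,725.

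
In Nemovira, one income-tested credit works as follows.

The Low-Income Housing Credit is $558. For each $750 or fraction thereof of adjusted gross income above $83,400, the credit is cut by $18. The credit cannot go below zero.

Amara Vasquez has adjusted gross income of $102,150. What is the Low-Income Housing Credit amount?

Low-Income Housing Credit: income exceeds $83,400 by $18,750, which is 25 full-or-partial $750 increments; reduction = 25 × $18 = $450, leaving $108.

$108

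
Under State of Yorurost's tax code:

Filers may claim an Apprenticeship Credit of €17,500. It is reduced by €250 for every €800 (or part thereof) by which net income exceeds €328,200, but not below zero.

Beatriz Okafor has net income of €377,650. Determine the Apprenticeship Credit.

€2,000

Apprenticeship Credit: income exceeds €328,200 by €49,450, which is 62 full-or-partial €800 increments; reduction = 62 × €250 = €15,500, leaving €2,000.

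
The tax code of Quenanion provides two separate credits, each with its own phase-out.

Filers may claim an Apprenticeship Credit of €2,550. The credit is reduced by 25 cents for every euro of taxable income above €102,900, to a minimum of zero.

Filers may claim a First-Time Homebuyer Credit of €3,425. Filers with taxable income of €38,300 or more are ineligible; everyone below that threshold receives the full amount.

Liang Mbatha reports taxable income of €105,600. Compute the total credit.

€1,875

Apprenticeship Credit: 25% of the €2,700 excess over €102,900 is €675; credit = €2,550 − €675 = €1,875.
First-Time Homebuyer Credit: €105,600 meets or exceeds the €38,300 cutoff, so the credit is €0.
Total: €1,875 + €0 = €1,875.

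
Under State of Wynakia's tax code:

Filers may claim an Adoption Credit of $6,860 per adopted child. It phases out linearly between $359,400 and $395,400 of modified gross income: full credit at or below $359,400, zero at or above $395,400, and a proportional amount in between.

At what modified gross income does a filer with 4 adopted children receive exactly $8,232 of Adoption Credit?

Full credit = 4 × $6,860 = $27,440.
$8,232 is 8,232/27,440 of the full $27,440, so 19,208/27,440 of the $36,000 range has been used: income = $359,400 + $36,000 × 19,208/27,440 = $384,600.

$384,600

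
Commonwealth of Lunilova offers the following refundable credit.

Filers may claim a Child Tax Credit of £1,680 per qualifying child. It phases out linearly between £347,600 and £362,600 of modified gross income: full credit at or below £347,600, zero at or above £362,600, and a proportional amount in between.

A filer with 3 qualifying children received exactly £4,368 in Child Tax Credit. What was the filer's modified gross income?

£349,600

Full credit = 3 × £1,680 = £5,040.
£4,368 is 4,368/5,040 of the full £5,040, so 672/5,040 of the £15,000 range has been used: income = £347,600 + £15,000 × 672/5,040 = £349,600.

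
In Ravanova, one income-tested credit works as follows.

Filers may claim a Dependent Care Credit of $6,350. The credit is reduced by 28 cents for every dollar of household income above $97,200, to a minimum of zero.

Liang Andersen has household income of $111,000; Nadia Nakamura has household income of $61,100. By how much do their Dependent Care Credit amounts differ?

Liang ($111,000): Dependent Care Credit: 28% of the $13,800 excess over $97,200 is $3,864; credit = $6,350 − $3,864 = $2,486.
Nadia ($61,100): Dependent Care Credit: $61,100 is at or below the $97,200 threshold, so the full $6,350 applies.
Difference: |$2,486 − $6,350| = $3,864.

$3,864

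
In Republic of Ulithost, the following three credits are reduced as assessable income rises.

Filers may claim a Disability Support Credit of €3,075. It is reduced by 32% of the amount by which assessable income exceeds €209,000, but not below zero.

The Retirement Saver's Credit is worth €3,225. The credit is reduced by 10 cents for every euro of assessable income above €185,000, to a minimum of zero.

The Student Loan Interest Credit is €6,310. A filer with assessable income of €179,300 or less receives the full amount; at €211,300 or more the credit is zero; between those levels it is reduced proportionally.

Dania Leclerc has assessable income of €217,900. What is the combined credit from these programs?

€227

Disability Support Credit: 32% of the €8,900 excess over €209,000 is €2,848; credit = €3,075 − €2,848 = €227.
Retirement Saver's Credit: 10% of the €32,900 excess over €185,000 is €3,290 ≥ base, so the credit is €0.
Student Loan Interest Credit: €217,900 is at or above €211,300, so the credit is €0.
Total: €227 + €0 + €0 = €227.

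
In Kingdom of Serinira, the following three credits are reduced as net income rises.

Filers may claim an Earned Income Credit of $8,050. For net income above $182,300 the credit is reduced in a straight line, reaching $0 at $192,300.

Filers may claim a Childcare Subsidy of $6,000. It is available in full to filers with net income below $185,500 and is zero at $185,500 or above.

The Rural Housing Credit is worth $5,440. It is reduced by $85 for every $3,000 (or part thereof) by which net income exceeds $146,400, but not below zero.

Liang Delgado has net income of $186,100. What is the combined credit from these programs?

$9,241

Earned Income Credit: $186,100 is $3,800 into a $10,000 phase-out range, leaving 6,200/10,000 of the credit: $8,050 × 6,200/10,000 = $4,991.
Childcare Subsidy: $186,100 meets or exceeds the $185,500 cutoff, so the credit is $0.
Rural Housing Credit: income exceeds $146,400 by $39,700, which is 14 full-or-partial $3,000 increments; reduction = 14 × $85 = $1,190, leaving $4,250.
Total: $4,991 + $0 + $4,250 = $9,241.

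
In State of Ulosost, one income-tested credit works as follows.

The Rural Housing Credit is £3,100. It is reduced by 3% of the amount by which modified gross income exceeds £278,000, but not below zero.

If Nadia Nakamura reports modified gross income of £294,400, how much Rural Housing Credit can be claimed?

£2,608

Rural Housing Credit: 3% of the £16,400 excess over £278,000 is £492; credit = £3,100 − £492 = £2,608.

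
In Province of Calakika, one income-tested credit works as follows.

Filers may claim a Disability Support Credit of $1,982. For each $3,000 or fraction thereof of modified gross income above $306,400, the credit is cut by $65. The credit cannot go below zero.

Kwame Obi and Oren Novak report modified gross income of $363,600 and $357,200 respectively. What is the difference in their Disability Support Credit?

Kwame ($363,600): Disability Support Credit: income exceeds $306,400 by $57,200, which is 20 full-or-partial $3,000 increments; reduction = 20 × $65 = $1,300, leaving $682.
Oren ($357,200): Disability Support Credit: income exceeds $306,400 by $50,800, which is 17 full-or-partial $3,000 increments; reduction = 17 × $65 = $1,105, leaving $877.
Difference: |$682 − $877| = $195.

$195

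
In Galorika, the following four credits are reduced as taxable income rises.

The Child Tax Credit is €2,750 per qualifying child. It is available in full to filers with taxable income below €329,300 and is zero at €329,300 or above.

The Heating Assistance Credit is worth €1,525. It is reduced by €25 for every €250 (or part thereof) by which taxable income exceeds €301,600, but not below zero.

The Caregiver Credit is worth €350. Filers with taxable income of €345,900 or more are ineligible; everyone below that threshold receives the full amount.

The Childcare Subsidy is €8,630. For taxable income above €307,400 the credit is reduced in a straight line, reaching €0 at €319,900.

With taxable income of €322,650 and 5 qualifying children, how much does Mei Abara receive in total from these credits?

€14,100

Child Tax Credit: base = 5 × €2,750 = €13,750. €322,650 is below the €329,300 cutoff, so the full €13,750 applies.
Heating Assistance Credit: income exceeds €301,600 by €21,050 → 85 increments × €25 = €2,125 ≥ base, so the credit is €0.
Caregiver Credit: €322,650 is below the €345,900 cutoff, so the full €350 applies.
Childcare Subsidy: €322,650 is at or above €319,900, so the credit is €0.
Total: €13,750 + €0 + €350 + €0 = €14,100.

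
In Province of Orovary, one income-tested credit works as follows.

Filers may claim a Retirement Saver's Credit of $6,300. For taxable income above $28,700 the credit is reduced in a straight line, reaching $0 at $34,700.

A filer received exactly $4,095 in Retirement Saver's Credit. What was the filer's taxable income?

$30,800

$4,095 is 4,095/6,300 of the full $6,300, so 2,205/6,300 of the $6,000 range has been used: income = $28,700 + $6,000 × 2,205/6,300 = $30,800.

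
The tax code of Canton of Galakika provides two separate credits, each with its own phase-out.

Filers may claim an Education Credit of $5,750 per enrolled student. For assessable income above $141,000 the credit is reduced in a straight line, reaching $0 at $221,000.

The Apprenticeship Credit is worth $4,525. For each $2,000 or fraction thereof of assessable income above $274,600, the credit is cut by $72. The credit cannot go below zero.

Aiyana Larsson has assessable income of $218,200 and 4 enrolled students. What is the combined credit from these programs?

$5,330

Education Credit: base = 4 × $5,750 = $23,000. $218,200 is $77,200 into a $80,000 phase-out range, leaving 2,800/80,000 of the credit: $23,000 × 2,800/80,000 = $805.
Apprenticeship Credit: $218,200 is at or below the $274,600 threshold, so the full $4,525 applies.
Total: $805 + $4,525 = $5,330.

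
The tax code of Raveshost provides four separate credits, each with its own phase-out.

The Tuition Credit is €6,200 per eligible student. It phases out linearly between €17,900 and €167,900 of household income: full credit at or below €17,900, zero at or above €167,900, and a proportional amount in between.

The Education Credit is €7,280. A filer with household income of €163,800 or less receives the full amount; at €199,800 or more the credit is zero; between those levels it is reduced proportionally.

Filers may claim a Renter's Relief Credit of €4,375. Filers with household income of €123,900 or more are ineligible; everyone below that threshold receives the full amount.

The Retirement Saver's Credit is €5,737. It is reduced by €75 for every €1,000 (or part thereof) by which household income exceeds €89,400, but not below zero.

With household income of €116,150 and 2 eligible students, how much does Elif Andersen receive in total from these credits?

€19,645

Tuition Credit: base = 2 × €6,200 = €12,400. €116,150 is €98,250 into a €150,000 phase-out range, leaving 51,750/150,000 of the credit: €12,400 × 51,750/150,000 = €4,278.
Education Credit: €116,150 is at or below the €163,800 threshold, so the full €7,280 applies.
Renter's Relief Credit: €116,150 is below the €123,900 cutoff, so the full €4,375 applies.
Retirement Saver's Credit: income exceeds €89,400 by €26,750, which is 27 full-or-partial €1,000 increments; reduction = 27 × €75 = €2,025, leaving €3,712.
Total: €4,278 + €7,280 + €4,375 + €3,712 = €19,645.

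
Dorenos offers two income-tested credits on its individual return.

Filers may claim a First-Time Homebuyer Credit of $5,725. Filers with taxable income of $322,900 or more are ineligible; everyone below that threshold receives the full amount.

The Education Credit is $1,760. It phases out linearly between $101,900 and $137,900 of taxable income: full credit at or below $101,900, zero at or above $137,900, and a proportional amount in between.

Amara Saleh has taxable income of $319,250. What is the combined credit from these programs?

$5,725

First-Time Homebuyer Credit: $319,250 is below the $322,900 cutoff, so the full $5,725 applies.
Education Credit: $319,250 is at or above $137,900, so the credit is $0.
Total: $5,725 + $0 = $5,725.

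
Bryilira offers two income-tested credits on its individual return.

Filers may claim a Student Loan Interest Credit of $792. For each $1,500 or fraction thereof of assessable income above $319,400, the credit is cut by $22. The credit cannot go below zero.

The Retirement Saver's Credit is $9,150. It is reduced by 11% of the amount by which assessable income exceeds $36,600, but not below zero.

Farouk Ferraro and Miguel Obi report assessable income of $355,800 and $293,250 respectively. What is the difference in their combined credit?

$550

Farouk ($355,800): Student Loan Interest Credit: income exceeds $319,400 by $36,400, which is 25 full-or-partial $1,500 increments; reduction = 25 × $22 = $550, leaving $242. Retirement Saver's Credit: 11% of the $319,200 excess over $36,600 is $35,112 ≥ base, so the credit is $0. total $242 + $0 = $242
Miguel ($293,250): Student Loan Interest Credit: $293,250 is at or below the $319,400 threshold, so the full $792 applies. Retirement Saver's Credit: 11% of the $256,650 excess over $36,600 is $28,231.50 ≥ base, so the credit is $0. total $792 + $0 = $792
Difference: |$242 − $792| = $550.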